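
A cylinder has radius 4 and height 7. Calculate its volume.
Volume = pi * r² * h
Volume = pi * 4² * 7
Volume = pi * 16 * 7
Volume = pi * 112
Volume = 351.86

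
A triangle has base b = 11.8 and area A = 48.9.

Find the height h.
A = ½bh  →  h = 2A/b
h = 2·48.9/11.8 = 8.288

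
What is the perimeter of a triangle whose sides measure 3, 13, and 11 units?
Perimeter = sum of all sides
Perimeter = 3 + 13 + 11
Perimeter = 27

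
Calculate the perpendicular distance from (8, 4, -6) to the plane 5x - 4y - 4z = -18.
d = |5(8) + (-4)(4) + (-4)(-6) - (-18)| / √(5² + (-4)² + (-4)²) = 66/√57 = 8.742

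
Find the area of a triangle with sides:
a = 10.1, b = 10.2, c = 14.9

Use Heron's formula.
s = (a+b+c)/2 = (10.1+10.2+14.9)/2 = 17.6
A = √(s(s-a)(s-b)(s-c)) = √(17.6·7.5·7.4·2.7)
A = √2637.36 = 51.36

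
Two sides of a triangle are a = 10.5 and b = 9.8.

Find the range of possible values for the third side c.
By the triangle inequality: |a - b| < c < a + b
|10.5 - 9.8| < c < 10.5 + 9.8
0.7 < c < 20.3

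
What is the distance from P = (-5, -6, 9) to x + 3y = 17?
d = |1(-5) + 3(-6) + 0(9) - (17)| / √(1² + 3² + 0²) = 40/√10 = 12.65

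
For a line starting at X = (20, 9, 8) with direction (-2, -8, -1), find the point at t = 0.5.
P(0.5) = (20 + (-2)(0.5), 9 + (-8)(0.5), 8 + (-1)(0.5)) = (19, 5, 7.5)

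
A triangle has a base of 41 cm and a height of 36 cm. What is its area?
Area = (1/2) * base * height
Area = (1/2) * 41 * 36
Area = 738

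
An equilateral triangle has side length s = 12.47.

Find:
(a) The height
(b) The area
(a) Height h = s·√3/2 = 12.47·√3/2 = 10.8
(b) Area = (√3/4)·s² = (√3/4)·12.47² = (√3/4)·155.501 = 67.33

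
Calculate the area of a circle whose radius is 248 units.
Area = pi * r²
Area = pi * 248²
Area = pi * 61504
Area = 193220.51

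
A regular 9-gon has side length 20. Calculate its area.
For a regular 9-gon with side length s = 20:
Apothem a = s / (2*tan(pi/9)) = 20 / (2*tan(pi/9)) ≈ 27.4748
Perimeter P = 9 * 20 = 180
Area = (1/2) * P * a = (1/2) * 180 * 27.4748 = 2472.73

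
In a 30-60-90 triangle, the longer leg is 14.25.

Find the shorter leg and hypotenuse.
In a 30-60-90 triangle, sides are in ratio 1 : √3 : 2.
Long leg = short leg·√3  →  short leg = 14.25/√3 = 8.227
Hypotenuse = 2·(short leg) = 2·14.25/√3 = 16.45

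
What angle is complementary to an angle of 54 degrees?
Complementary angles sum to 90 degrees.
Other angle = 90 - 54
Other angle = 36 degrees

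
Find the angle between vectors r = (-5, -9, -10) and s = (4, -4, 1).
r·s = 6, |r|² = 206, |s|² = 33
cos θ = 6/√6798 ≈ 0.07277
θ ≈ 85.83°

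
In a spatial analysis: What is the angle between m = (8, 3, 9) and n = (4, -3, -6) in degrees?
m·n = -31, |m|² = 154, |n|² = 61
cos θ = -31/√9394 ≈ -0.3198
θ ≈ 108.7°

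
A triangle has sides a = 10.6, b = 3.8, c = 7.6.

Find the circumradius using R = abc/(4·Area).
s = (a+b+c)/2 = 11
Area = √(s(s-a)(s-b)(s-c)) = √(11·0.4·7.2·3.4) = 10.3784
R = abc/(4·Area) = (10.6·3.8·7.6)/(4·10.3784) = 306.128/41.5136 = 7.374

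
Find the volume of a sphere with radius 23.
Volume = (4/3) * pi * r³
Volume = (4/3) * pi * 23³
Volume = (4/3) * pi * 12167
Volume = 50965.01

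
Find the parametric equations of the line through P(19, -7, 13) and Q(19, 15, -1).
Direction vector d = Q - P = (0, 22, -14)
x = 19, y = -7 + 22t, z = 13 - 14t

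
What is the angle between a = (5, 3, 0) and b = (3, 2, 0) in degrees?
a·b = 21, |a|² = 34, |b|² = 13
cos θ = 21/√442 ≈ 0.9989
θ ≈ 2.726°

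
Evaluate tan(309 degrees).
tan(309 degrees) = -1.2349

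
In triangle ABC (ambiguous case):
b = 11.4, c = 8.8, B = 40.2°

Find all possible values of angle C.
sin(C)/c = sin(B)/b  →  sin(C) = c·sin(B)/b = 8.8·sin(40.2°)/11.4 = 0.498248
C₁ = arcsin(0.498248) = 29.88°,  C₂ = 180° - C₁ = 150.12°
Check C₂: A = 180° - 40.2° - 150.12° = -10.32° ≤ 0, rejected
C = 29.88° (one solution)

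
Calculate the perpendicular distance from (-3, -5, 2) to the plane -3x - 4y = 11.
d = |(-3)(-3) + (-4)(-5) + 0(2) - (11)| / √((-3)² + (-4)² + 0²) = 18/√25 = 3.6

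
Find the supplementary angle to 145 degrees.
Supplementary angles sum to 180 degrees.
Other angle = 180 - 145
Other angle = 35 degrees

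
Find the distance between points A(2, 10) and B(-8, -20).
Using the distance formula: d = sqrt((x₂-x₁)² + (y₂-y₁)²)
dx = (-8) - 2 = -10
dy = (-20) - 10 = -30
d = sqrt((-10)² + (-30)²) = sqrt(100 + 900) = sqrt(1000) = 31.62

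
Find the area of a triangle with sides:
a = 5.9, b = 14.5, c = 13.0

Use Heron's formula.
s = (a+b+c)/2 = (5.9+14.5+13.0)/2 = 16.7
A = √(s(s-a)(s-b)(s-c)) = √(16.7·10.8·2.2·3.7)
A = √1468.13 = 38.32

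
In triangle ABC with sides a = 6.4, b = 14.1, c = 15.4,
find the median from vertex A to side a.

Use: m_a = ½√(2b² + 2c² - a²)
m_a = ½√(2·14.1² + 2·15.4² - 6.4²)
m_a = ½√(397.62 + 474.32 - 40.96) = ½√830.98 = 14.41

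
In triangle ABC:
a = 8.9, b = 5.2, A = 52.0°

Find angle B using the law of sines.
sin(B)/b = sin(A)/a
sin(B) = b·sin(A)/a = 5.2·sin(52.0°)/8.9 = 0.460411
B = arcsin(0.460411) = 27.41°  (b ≤ a, so B ≤ A and the acute solution is unique)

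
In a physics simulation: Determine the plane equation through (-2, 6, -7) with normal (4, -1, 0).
d = n·P = (4)(-2) + (-1)(6) + (0)(-7) = -14
Plane: 4x - y = -14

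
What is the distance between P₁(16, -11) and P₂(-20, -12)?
Using the distance formula: d = sqrt((x₂-x₁)² + (y₂-y₁)²)
dx = (-20) - 16 = -36
dy = (-12) - (-11) = -1
d = sqrt((-36)² + (-1)²) = sqrt(1296 + 1) = sqrt(1297) = 36.01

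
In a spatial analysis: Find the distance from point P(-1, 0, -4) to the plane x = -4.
d = |1(-1) + 0(0) + 0(-4) - (-4)| / √(1² + 0² + 0²) = 3/√1 = 3.0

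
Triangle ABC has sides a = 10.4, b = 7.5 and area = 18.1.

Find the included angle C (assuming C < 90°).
Area = ½ab·sin(C)  →  sin(C) = 2·Area/(ab)
sin(C) = 2·18.1/(10.4·7.5) = 0.464103
C = arcsin(0.464103) = 27.65°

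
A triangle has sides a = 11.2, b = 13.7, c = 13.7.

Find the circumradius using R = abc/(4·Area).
s = (a+b+c)/2 = 19.3
Area = √(s(s-a)(s-b)(s-c)) = √(19.3·8.1·5.6·5.6) = 70.0179
R = abc/(4·Area) = (11.2·13.7·13.7)/(4·70.0179) = 2102.128/280.0716 = 7.506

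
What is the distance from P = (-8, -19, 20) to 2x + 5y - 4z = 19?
d = |2(-8) + 5(-19) + (-4)(20) - (19)| / √(2² + 5² + (-4)²) = 210/√45 = 31.3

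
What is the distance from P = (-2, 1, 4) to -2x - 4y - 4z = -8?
d = |(-2)(-2) + (-4)(1) + (-4)(4) - (-8)| / √((-2)² + (-4)² + (-4)²) = 8/√36 = 1.333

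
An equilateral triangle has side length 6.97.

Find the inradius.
For an equilateral triangle, r = s/(2√3) where s is the side.
r = 6.97/(2√3) = 6.97/3.464102 = 2.012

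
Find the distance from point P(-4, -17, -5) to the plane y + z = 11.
d = |0(-4) + 1(-17) + 1(-5) - (11)| / √(0² + 1² + 1²) = 33/√2 = 23.33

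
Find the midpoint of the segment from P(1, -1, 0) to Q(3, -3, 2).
Midpoint = ((1+3)/2, (-1-3)/2, (0+2)/2) = (2, -2, 1)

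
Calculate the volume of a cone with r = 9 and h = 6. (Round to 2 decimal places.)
Volume = (1/3) * pi * r² * h
Volume = (1/3) * pi * 9² * 6
Volume = (1/3) * pi * 81 * 6
Volume = (1/3) * pi * 486
Volume = 508.94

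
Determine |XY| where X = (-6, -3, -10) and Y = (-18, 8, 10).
d = √[(-12)² + (11)² + (20)²] = √665 = 25.79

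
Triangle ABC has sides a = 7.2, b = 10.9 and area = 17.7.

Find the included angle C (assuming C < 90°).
Area = ½ab·sin(C)  →  sin(C) = 2·Area/(ab)
sin(C) = 2·17.7/(7.2·10.9) = 0.451070
C = arcsin(0.451070) = 26.81°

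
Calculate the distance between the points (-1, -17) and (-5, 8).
Using the distance formula: d = sqrt((x₂-x₁)² + (y₂-y₁)²)
dx = (-5) - (-1) = -4
dy = 8 - (-17) = 25
d = sqrt((-4)² + 25²) = sqrt(16 + 625) = sqrt(641) = 25.32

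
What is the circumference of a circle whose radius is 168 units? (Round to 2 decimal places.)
Circumference = 2 * pi * r
Circumference = 2 * pi * 168
Circumference = 1055.58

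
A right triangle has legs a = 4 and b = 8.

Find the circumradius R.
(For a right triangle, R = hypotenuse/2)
Hypotenuse c = √(4² + 8²) = √80 = 8.94427
R = c/2 = 4.472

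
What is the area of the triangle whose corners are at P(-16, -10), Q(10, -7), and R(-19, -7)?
Using the coordinate formula: Area = (1/2)|x₁(y₂-y₃) + x₂(y₃-y₁) + x₃(y₁-y₂)|
Area = (1/2)|(-16)((-7)-(-7)) + 10((-7)-(-10)) + (-19)((-10)-(-7))|
Area = (1/2)|(-16)*0 + 10*3 + (-19)*(-3)|
Area = (1/2)|0 + 30 + 57|
Area = (1/2)*87 = 43.50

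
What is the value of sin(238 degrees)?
sin(238 degrees) = -0.848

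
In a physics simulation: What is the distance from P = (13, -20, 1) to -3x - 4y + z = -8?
d = |(-3)(13) + (-4)(-20) + 1(1) - (-8)| / √((-3)² + (-4)² + 1²) = 50/√26 = 9.806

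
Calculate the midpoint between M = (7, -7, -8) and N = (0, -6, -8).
Midpoint = ((7+0)/2, (-7-6)/2, (-8-8)/2) = (3.5, -6.5, -8)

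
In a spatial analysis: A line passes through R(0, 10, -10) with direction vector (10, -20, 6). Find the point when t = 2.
P(2) = (0 + 10(2), 10 + (-20)(2), -10 + 6(2)) = (20, -30, 2)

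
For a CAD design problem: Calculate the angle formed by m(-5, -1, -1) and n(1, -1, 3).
m·n = -7, |m|² = 27, |n|² = 11
cos θ = -7/√297 ≈ -0.4062
θ ≈ 114.0°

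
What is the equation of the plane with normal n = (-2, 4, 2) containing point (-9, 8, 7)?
d = n·P = (-2)(-9) + (4)(8) + (2)(7) = 64
Plane: -2x + 4y + 2z = 64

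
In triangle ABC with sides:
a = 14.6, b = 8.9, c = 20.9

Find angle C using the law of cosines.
cos(C) = (a² + b² - c²)/(2ab)
cos(C) = (14.6² + 8.9² - 20.9²)/(2·14.6·8.9) = -144.44/259.88 = -0.555795
C = arccos(-0.555795) = 123.8°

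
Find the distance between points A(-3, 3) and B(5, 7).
Using the distance formula: d = sqrt((x₂-x₁)² + (y₂-y₁)²)
dx = 5 - (-3) = 8
dy = 7 - 3 = 4
d = sqrt(8² + 4²) = sqrt(64 + 16) = sqrt(80) = 8.94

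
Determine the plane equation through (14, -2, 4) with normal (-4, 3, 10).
d = n·P = (-4)(14) + (3)(-2) + (10)(4) = -22
Plane: -4x + 3y + 10z = -22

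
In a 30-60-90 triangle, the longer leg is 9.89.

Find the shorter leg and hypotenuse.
In a 30-60-90 triangle, sides are in ratio 1 : √3 : 2.
Long leg = short leg·√3  →  short leg = 9.89/√3 = 5.71
Hypotenuse = 2·(short leg) = 2·9.89/√3 = 11.42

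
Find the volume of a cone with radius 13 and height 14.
Volume = (1/3) * pi * r² * h
Volume = (1/3) * pi * 13² * 14
Volume = (1/3) * pi * 169 * 14
Volume = (1/3) * pi * 2366
Volume = 2477.67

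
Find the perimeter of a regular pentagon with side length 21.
Perimeter = number of sides * side length
Perimeter = 5 * 21
Perimeter = 105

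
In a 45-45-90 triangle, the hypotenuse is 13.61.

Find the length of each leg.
In a 45-45-90 triangle, hypotenuse = leg·√2  →  leg = hypotenuse/√2
leg = 13.61/√2 = 9.624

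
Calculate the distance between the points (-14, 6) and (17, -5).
Using the distance formula: d = sqrt((x₂-x₁)² + (y₂-y₁)²)
dx = 17 - (-14) = 31
dy = (-5) - 6 = -11
d = sqrt(31² + (-11)²) = sqrt(961 + 121) = sqrt(1082) = 32.89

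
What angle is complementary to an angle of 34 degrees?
Complementary angles sum to 90 degrees.
Other angle = 90 - 34
Other angle = 56 degrees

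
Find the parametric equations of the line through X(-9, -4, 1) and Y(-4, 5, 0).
Direction vector d = Y - X = (5, 9, -1)
x = -9 + 5t, y = -4 + 9t, z = 1 - t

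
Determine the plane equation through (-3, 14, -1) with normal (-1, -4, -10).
d = n·P = (-1)(-3) + (-4)(14) + (-10)(-1) = -43
Plane: -x - 4y - 10z = -43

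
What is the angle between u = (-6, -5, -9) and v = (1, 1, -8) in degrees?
u·v = 61, |u|² = 142, |v|² = 66
cos θ = 61/√9372 ≈ 0.6301
θ ≈ 50.94°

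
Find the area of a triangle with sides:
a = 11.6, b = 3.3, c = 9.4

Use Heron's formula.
s = (a+b+c)/2 = (11.6+3.3+9.4)/2 = 12.15
A = √(s(s-a)(s-b)(s-c)) = √(12.15·0.55·8.85·2.75)
A = √162.635 = 12.75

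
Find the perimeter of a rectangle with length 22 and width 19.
Perimeter = 2 * (length + width)
Perimeter = 2 * (22 + 19)
Perimeter = 2 * 41
Perimeter = 82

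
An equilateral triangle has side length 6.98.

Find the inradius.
For an equilateral triangle, r = s/(2√3) where s is the side.
r = 6.98/(2√3) = 6.98/3.464102 = 2.015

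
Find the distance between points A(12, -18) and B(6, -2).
Using the distance formula: d = sqrt((x₂-x₁)² + (y₂-y₁)²)
dx = 6 - 12 = -6
dy = (-2) - (-18) = 16
d = sqrt((-6)² + 16²) = sqrt(36 + 256) = sqrt(292) = 17.09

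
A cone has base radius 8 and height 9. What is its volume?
Volume = (1/3) * pi * r² * h
Volume = (1/3) * pi * 8² * 9
Volume = (1/3) * pi * 64 * 9
Volume = (1/3) * pi * 576
Volume = 603.19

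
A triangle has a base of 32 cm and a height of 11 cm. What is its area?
Area = (1/2) * base * height
Area = (1/2) * 32 * 11
Area = 176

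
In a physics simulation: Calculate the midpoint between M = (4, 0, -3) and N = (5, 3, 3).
Midpoint = ((4+5)/2, (0+3)/2, (-3+3)/2) = (4.5, 1.5, 0)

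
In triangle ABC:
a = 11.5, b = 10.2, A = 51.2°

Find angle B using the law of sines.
sin(B)/b = sin(A)/a
sin(B) = b·sin(A)/a = 10.2·sin(51.2°)/11.5 = 0.691239
B = arcsin(0.691239) = 43.73°  (b ≤ a, so B ≤ A and the acute solution is unique)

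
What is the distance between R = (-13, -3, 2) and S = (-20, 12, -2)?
d = √[(-7)² + (15)² + (-4)²] = √290 = 17.03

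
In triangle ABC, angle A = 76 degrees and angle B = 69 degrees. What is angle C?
Sum of angles in a triangle = 180 degrees
Third angle = 180 - 76 - 69
Third angle = 35 degrees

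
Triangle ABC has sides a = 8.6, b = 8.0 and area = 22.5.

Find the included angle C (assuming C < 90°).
Area = ½ab·sin(C)  →  sin(C) = 2·Area/(ab)
sin(C) = 2·22.5/(8.6·8.0) = 0.654070
C = arcsin(0.654070) = 40.85°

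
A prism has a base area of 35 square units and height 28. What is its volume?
Volume = base area * height
Volume = 35 * 28
Volume = 980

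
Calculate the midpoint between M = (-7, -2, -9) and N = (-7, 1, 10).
Midpoint = ((-7-7)/2, (-2+1)/2, (-9+10)/2) = (-7, -0.5, 0.5)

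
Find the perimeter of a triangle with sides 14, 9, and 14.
Perimeter = sum of all sides
Perimeter = 14 + 9 + 14
Perimeter = 37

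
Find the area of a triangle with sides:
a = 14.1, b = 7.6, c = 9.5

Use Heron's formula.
s = (a+b+c)/2 = (14.1+7.6+9.5)/2 = 15.6
A = √(s(s-a)(s-b)(s-c)) = √(15.6·1.5·8·6.1)
A = √1141.92 = 33.79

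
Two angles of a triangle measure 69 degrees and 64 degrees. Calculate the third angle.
Sum of angles in a triangle = 180 degrees
Third angle = 180 - 69 - 64
Third angle = 47 degrees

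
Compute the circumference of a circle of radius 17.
Circumference = 2 * pi * r
Circumference = 2 * pi * 17
Circumference = 106.81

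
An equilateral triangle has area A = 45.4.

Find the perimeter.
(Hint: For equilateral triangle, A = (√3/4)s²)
A = (√3/4)s²  →  s² = 4A/√3 = 4·45.4/√3 = 104.847
s = 10.2395
Perimeter = 3s = 30.72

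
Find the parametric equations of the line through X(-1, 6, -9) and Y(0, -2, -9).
Direction vector d = Y - X = (1, -8, 0)
x = -1 + t, y = 6 - 8t, z = -9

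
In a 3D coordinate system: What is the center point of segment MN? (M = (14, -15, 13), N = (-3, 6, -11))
Midpoint = ((14-3)/2, (-15+6)/2, (13-11)/2) = (5.5, -4.5, 1)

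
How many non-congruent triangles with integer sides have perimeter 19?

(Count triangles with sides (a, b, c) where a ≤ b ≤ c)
With a ≤ b ≤ c and a + b + c = 19, the triangle inequality a + b > c gives c < 19/2, so c ≤ 9.
Iterate a from 1 to ⌊p/3⌋ = 6; for each a, b ranges from a to ⌊(p−a)/2⌋ with c = p − a − b, keeping only c ≥ b.
Triples: (1, 9, 9), (2, 8, 9), (3, 7, 9), …
Count = 10 triangles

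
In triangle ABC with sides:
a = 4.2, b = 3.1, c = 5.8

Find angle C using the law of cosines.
cos(C) = (a² + b² - c²)/(2ab)
cos(C) = (4.2² + 3.1² - 5.8²)/(2·4.2·3.1) = -6.39/26.04 = -0.245392
C = arccos(-0.245392) = 104.2°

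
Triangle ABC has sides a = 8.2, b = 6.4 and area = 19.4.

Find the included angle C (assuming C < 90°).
Area = ½ab·sin(C)  →  sin(C) = 2·Area/(ab)
sin(C) = 2·19.4/(8.2·6.4) = 0.739329
C = arcsin(0.739329) = 47.67°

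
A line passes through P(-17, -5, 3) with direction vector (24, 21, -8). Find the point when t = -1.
P(-1) = (-17 + 24(-1), -5 + 21(-1), 3 + (-8)(-1)) = (-41, -26, 11)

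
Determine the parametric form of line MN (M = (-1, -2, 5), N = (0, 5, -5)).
Direction vector d = N - M = (1, 7, -10)
x = -1 + t, y = -2 + 7t, z = 5 - 10t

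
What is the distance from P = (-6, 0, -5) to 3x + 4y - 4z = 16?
d = |3(-6) + 4(0) + (-4)(-5) - (16)| / √(3² + 4² + (-4)²) = 14/√41 = 2.186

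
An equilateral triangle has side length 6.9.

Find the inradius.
For an equilateral triangle, r = s/(2√3) where s is the side.
r = 6.9/(2√3) = 6.9/3.464102 = 1.992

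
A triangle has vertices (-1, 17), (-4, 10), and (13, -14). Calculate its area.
Using the coordinate formula: Area = (1/2)|x₁(y₂-y₃) + x₂(y₃-y₁) + x₃(y₁-y₂)|
Area = (1/2)|(-1)(10-(-14)) + (-4)((-14)-17) + 13(17-10)|
Area = (1/2)|(-1)*24 + (-4)*(-31) + 13*7|
Area = (1/2)|(-24) + 124 + 91|
Area = (1/2)*191 = 95.50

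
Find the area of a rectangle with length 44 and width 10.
Area = length * width
Area = 44 * 10
Area = 440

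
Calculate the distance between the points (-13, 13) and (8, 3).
Using the distance formula: d = sqrt((x₂-x₁)² + (y₂-y₁)²)
dx = 8 - (-13) = 21
dy = 3 - 13 = -10
d = sqrt(21² + (-10)²) = sqrt(441 + 100) = sqrt(541) = 23.26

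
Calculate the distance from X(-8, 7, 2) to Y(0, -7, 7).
d = √[(8)² + (-14)² + (5)²] = √285 = 16.88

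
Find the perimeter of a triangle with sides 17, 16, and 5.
Perimeter = sum of all sides
Perimeter = 17 + 16 + 5
Perimeter = 38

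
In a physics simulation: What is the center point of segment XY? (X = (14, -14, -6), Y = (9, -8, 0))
Midpoint = ((14+9)/2, (-14-8)/2, (-6+0)/2) = (11.5, -11, -3)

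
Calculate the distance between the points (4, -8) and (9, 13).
Using the distance formula: d = sqrt((x₂-x₁)² + (y₂-y₁)²)
dx = 9 - 4 = 5
dy = 13 - (-8) = 21
d = sqrt(5² + 21²) = sqrt(25 + 441) = sqrt(466) = 21.59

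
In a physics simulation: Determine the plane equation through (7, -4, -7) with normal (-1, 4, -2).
d = n·P = (-1)(7) + (4)(-4) + (-2)(-7) = -9
Plane: -x + 4y - 2z = -9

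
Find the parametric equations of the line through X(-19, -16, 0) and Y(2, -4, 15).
Direction vector d = Y - X = (21, 12, 15)
x = -19 + 21t, y = -16 + 12t, z = 0 + 15t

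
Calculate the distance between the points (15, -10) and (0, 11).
Using the distance formula: d = sqrt((x₂-x₁)² + (y₂-y₁)²)
dx = 0 - 15 = -15
dy = 11 - (-10) = 21
d = sqrt((-15)² + 21²) = sqrt(225 + 441) = sqrt(666) = 25.81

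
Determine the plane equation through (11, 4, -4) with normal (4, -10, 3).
d = n·P = (4)(11) + (-10)(4) + (3)(-4) = -8
Plane: 4x - 10y + 3z = -8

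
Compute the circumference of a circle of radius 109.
Circumference = 2 * pi * r
Circumference = 2 * pi * 109
Circumference = 684.87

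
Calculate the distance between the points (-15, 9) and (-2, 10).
Using the distance formula: d = sqrt((x₂-x₁)² + (y₂-y₁)²)
dx = (-2) - (-15) = 13
dy = 10 - 9 = 1
d = sqrt(13² + 1²) = sqrt(169 + 1) = sqrt(170) = 13.04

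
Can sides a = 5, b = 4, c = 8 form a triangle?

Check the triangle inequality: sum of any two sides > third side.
Yes, triangle inequality satisfied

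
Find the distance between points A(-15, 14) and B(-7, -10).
Using the distance formula: d = sqrt((x₂-x₁)² + (y₂-y₁)²)
dx = (-7) - (-15) = 8
dy = (-10) - 14 = -24
d = sqrt(8² + (-24)²) = sqrt(64 + 576) = sqrt(640) = 25.30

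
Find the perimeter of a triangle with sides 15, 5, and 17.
Perimeter = sum of all sides
Perimeter = 15 + 5 + 17
Perimeter = 37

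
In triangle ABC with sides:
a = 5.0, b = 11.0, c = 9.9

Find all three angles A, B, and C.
By the law of cosines:
cos(A) = (b² + c² - a²)/(2bc) = 0.890771  →  A = 27.03°
cos(B) = (a² + c² - b²)/(2ac) = 0.020303  →  B = 88.84°
cos(C) = (a² + b² - c²)/(2ab) = 0.436273  →  C = 64.13°
Check: A + B + C = 180.0° ✓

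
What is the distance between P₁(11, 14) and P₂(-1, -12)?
Using the distance formula: d = sqrt((x₂-x₁)² + (y₂-y₁)²)
dx = (-1) - 11 = -12
dy = (-12) - 14 = -26
d = sqrt((-12)² + (-26)²) = sqrt(144 + 676) = sqrt(820) = 28.64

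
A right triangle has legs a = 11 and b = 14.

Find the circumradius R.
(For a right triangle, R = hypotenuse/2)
Hypotenuse c = √(11² + 14²) = √317 = 17.8045
R = c/2 = 8.902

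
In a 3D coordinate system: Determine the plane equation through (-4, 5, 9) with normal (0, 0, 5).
d = n·P = (0)(-4) + (0)(5) + (5)(9) = 45
Plane: 5z = 45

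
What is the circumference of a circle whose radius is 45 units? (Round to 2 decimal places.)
Circumference = 2 * pi * r
Circumference = 2 * pi * 45
Circumference = 282.74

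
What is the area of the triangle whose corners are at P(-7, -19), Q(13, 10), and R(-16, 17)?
Using the coordinate formula: Area = (1/2)|x₁(y₂-y₃) + x₂(y₃-y₁) + x₃(y₁-y₂)|
Area = (1/2)|(-7)(10-17) + 13(17-(-19)) + (-16)((-19)-10)|
Area = (1/2)|(-7)*(-7) + 13*36 + (-16)*(-29)|
Area = (1/2)|49 + 468 + 464|
Area = (1/2)*981 = 490.50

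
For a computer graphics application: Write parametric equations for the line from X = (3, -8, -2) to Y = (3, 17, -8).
Direction vector d = Y - X = (0, 25, -6)
x = 3, y = -8 + 25t, z = -2 - 6t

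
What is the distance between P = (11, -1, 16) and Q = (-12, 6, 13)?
d = √[(-23)² + (7)² + (-3)²] = √587 = 24.23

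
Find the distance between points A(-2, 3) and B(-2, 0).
Using the distance formula: d = sqrt((x₂-x₁)² + (y₂-y₁)²)
dx = (-2) - (-2) = 0
dy = 0 - 3 = -3
d = sqrt(0² + (-3)²) = sqrt(0 + 9) = sqrt(9) = 3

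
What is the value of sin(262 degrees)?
sin(262 degrees) = -0.9903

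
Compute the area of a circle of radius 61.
Area = pi * r²
Area = pi * 61²
Area = pi * 3721
Area = 11689.87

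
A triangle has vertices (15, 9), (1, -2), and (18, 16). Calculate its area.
Using the coordinate formula: Area = (1/2)|x₁(y₂-y₃) + x₂(y₃-y₁) + x₃(y₁-y₂)|
Area = (1/2)|15((-2)-16) + 1(16-9) + 18(9-(-2))|
Area = (1/2)|15*(-18) + 1*7 + 18*11|
Area = (1/2)|(-270) + 7 + 198|
Area = (1/2)*65 = 32.50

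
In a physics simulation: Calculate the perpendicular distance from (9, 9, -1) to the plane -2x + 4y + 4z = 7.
d = |(-2)(9) + 4(9) + 4(-1) - (7)| / √((-2)² + 4² + 4²) = 7/√36 = 1.167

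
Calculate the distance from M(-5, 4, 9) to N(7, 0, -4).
d = √[(12)² + (-4)² + (-13)²] = √329 = 18.14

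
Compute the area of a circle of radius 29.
Area = pi * r²
Area = pi * 29²
Area = pi * 841
Area = 2642.08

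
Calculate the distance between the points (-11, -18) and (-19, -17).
Using the distance formula: d = sqrt((x₂-x₁)² + (y₂-y₁)²)
dx = (-19) - (-11) = -8
dy = (-17) - (-18) = 1
d = sqrt((-8)² + 1²) = sqrt(64 + 1) = sqrt(65) = 8.06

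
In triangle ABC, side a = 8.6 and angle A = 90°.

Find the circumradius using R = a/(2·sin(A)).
R = a/(2·sin(A)) = 8.6/(2·sin(90°))
R = 8.6/(2·1.000000) = 8.6/2.000000 = 4.3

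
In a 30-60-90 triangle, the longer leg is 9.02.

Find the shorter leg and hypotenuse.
In a 30-60-90 triangle, sides are in ratio 1 : √3 : 2.
Long leg = short leg·√3  →  short leg = 9.02/√3 = 5.208
Hypotenuse = 2·(short leg) = 2·9.02/√3 = 10.42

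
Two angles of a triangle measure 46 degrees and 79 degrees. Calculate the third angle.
Sum of angles in a triangle = 180 degrees
Third angle = 180 - 46 - 79
Third angle = 55 degrees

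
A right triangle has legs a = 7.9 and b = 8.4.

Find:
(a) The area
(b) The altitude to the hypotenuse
(a) Area = ½ab = ½·7.9·8.4 = 33.18
(b) Hypotenuse c = √(7.9² + 8.4²) = √132.97 = 11.5313
    Area = ½·c·h_c  →  h_c = 2·Area/c = 2·33.18/11.5313 = 5.755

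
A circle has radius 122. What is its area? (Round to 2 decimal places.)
Area = pi * r²
Area = pi * 122²
Area = pi * 14884
Area = 46759.47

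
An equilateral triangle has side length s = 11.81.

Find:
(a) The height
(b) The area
(a) Height h = s·√3/2 = 11.81·√3/2 = 10.23
(b) Area = (√3/4)·s² = (√3/4)·11.81² = (√3/4)·139.476 = 60.39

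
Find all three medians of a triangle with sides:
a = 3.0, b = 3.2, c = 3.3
Using m_x = ½√(2y² + 2z² - x²):
m_a = ½√(2·3.2² + 2·3.3² - 3.0²) = ½√33.26 = 2.884
m_b = ½√(2·3.0² + 2·3.3² - 3.2²) = ½√29.54 = 2.718
m_c = ½√(2·3.0² + 2·3.2² - 3.3²) = ½√27.59 = 2.626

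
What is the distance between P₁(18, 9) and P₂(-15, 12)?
Using the distance formula: d = sqrt((x₂-x₁)² + (y₂-y₁)²)
dx = (-15) - 18 = -33
dy = 12 - 9 = 3
d = sqrt((-33)² + 3²) = sqrt(1089 + 9) = sqrt(1098) = 33.14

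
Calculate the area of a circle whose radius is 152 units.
Area = pi * r²
Area = pi * 152²
Area = pi * 23104
Area = 72583.36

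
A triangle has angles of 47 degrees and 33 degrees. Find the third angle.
Sum of angles in a triangle = 180 degrees
Third angle = 180 - 47 - 33
Third angle = 100 degrees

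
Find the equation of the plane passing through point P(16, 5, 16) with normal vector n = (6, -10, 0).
d = n·P = (6)(16) + (-10)(5) + (0)(16) = 46
Plane: 6x - 10y = 46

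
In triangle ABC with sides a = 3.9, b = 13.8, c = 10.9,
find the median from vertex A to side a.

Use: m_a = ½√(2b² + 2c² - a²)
m_a = ½√(2·13.8² + 2·10.9² - 3.9²)
m_a = ½√(380.88 + 237.62 - 15.21) = ½√603.29 = 12.28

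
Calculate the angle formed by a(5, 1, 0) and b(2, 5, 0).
a·b = 15, |a|² = 26, |b|² = 29
cos θ = 15/√754 ≈ 0.5463
θ ≈ 56.89°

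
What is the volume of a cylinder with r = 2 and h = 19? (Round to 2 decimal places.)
Volume = pi * r² * h
Volume = pi * 2² * 19
Volume = pi * 4 * 19
Volume = pi * 76
Volume = 238.76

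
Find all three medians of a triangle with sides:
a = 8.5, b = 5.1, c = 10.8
Using m_x = ½√(2y² + 2z² - x²):
m_a = ½√(2·5.1² + 2·10.8² - 8.5²) = ½√213.05 = 7.298
m_b = ½√(2·8.5² + 2·10.8² - 5.1²) = ½√351.77 = 9.378
m_c = ½√(2·8.5² + 2·5.1² - 10.8²) = ½√79.88 = 4.469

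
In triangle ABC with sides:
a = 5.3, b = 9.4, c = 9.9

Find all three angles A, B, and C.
By the law of cosines:
cos(A) = (b² + c² - a²)/(2bc) = 0.850419  →  A = 31.74°
cos(B) = (a² + c² - b²)/(2ac) = 0.359634  →  B = 68.92°
cos(C) = (a² + b² - c²)/(2ab) = 0.185066  →  C = 79.34°
Check: A + B + C = 180.0° ✓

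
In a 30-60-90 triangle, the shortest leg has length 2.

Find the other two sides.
Long leg = 2√3 = 3.464, Hypotenuse = 4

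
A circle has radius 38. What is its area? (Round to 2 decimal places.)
Area = pi * r²
Area = pi * 38²
Area = pi * 1444
Area = 4536.46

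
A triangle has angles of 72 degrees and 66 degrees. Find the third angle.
Sum of angles in a triangle = 180 degrees
Third angle = 180 - 72 - 66
Third angle = 42 degrees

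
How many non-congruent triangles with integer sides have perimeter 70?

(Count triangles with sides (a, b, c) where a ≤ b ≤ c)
With a ≤ b ≤ c and a + b + c = 70, the triangle inequality a + b > c gives c < 70/2, so c ≤ 34.
Iterate a from 1 to ⌊p/3⌋ = 23; for each a, b ranges from a to ⌊(p−a)/2⌋ with c = p − a − b, keeping only c ≥ b.
Triples: (2, 34, 34), (3, 33, 34), (4, 32, 34), …
Count = 102 triangles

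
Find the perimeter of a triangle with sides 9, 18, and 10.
Perimeter = sum of all sides
Perimeter = 9 + 18 + 10
Perimeter = 37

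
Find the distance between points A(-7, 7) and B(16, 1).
Using the distance formula: d = sqrt((x₂-x₁)² + (y₂-y₁)²)
dx = 16 - (-7) = 23
dy = 1 - 7 = -6
d = sqrt(23² + (-6)²) = sqrt(529 + 36) = sqrt(565) = 23.77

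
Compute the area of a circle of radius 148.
Area = pi * r²
Area = pi * 148²
Area = pi * 21904
Area = 68813.45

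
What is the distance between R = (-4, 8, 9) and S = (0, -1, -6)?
d = √[(4)² + (-9)² + (-15)²] = √322 = 17.94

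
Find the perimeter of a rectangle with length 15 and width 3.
Perimeter = 2 * (length + width)
Perimeter = 2 * (15 + 3)
Perimeter = 2 * 18
Perimeter = 36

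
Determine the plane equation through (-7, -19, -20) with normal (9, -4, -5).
d = n·P = (9)(-7) + (-4)(-19) + (-5)(-20) = 113
Plane: 9x - 4y - 5z = 113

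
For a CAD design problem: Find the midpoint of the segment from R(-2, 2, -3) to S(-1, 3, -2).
Midpoint = ((-2-1)/2, (2+3)/2, (-3-2)/2) = (-1.5, 2.5, -2.5)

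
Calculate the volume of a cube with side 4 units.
Volume = s³
Volume = 4³
Volume = 64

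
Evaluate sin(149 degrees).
sin(149 degrees) = 0.515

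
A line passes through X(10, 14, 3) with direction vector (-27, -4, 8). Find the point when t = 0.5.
P(0.5) = (10 + (-27)(0.5), 14 + (-4)(0.5), 3 + 8(0.5)) = (-3.5, 12, 7)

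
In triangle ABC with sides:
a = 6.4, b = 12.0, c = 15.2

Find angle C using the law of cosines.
cos(C) = (a² + b² - c²)/(2ab)
cos(C) = (6.4² + 12.0² - 15.2²)/(2·6.4·12.0) = -46.08/153.6 = -0.300000
C = arccos(-0.300000) = 107.5°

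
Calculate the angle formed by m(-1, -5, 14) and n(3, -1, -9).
m·n = -124, |m|² = 222, |n|² = 91
cos θ = -124/√20202 ≈ -0.8724
θ ≈ 150.7°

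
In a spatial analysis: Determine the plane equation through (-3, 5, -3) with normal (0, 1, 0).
d = n·P = (0)(-3) + (1)(5) + (0)(-3) = 5
Plane: y = 5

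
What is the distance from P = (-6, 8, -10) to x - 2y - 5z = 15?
d = |1(-6) + (-2)(8) + (-5)(-10) - (15)| / √(1² + (-2)² + (-5)²) = 13/√30 = 2.373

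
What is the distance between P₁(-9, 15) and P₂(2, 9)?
Using the distance formula: d = sqrt((x₂-x₁)² + (y₂-y₁)²)
dx = 2 - (-9) = 11
dy = 9 - 15 = -6
d = sqrt(11² + (-6)²) = sqrt(121 + 36) = sqrt(157) = 12.53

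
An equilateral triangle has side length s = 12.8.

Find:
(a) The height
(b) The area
(a) Height h = s·√3/2 = 12.8·√3/2 = 11.09
(b) Area = (√3/4)·s² = (√3/4)·12.8² = (√3/4)·163.84 = 70.94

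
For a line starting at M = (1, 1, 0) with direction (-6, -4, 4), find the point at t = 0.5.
P(0.5) = (1 + (-6)(0.5), 1 + (-4)(0.5), 0 + 4(0.5)) = (-2, -1, 2)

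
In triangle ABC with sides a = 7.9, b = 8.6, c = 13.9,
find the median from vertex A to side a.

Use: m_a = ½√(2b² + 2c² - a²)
m_a = ½√(2·8.6² + 2·13.9² - 7.9²)
m_a = ½√(147.92 + 386.42 - 62.41) = ½√471.93 = 10.86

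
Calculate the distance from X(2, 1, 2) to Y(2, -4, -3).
d = √[(0)² + (-5)² + (-5)²] = √50 = 7.071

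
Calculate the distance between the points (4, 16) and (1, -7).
Using the distance formula: d = sqrt((x₂-x₁)² + (y₂-y₁)²)
dx = 1 - 4 = -3
dy = (-7) - 16 = -23
d = sqrt((-3)² + (-23)²) = sqrt(9 + 529) = sqrt(538) = 23.19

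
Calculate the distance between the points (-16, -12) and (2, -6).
Using the distance formula: d = sqrt((x₂-x₁)² + (y₂-y₁)²)
dx = 2 - (-16) = 18
dy = (-6) - (-12) = 6
d = sqrt(18² + 6²) = sqrt(324 + 36) = sqrt(360) = 18.97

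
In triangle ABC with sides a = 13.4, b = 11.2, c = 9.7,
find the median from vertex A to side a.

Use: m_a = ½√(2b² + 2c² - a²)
m_a = ½√(2·11.2² + 2·9.7² - 13.4²)
m_a = ½√(250.88 + 188.18 - 179.56) = ½√259.5 = 8.055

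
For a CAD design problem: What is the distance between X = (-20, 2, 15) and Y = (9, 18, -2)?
d = √[(29)² + (16)² + (-17)²] = √1386 = 37.23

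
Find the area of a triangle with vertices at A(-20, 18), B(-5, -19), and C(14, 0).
Using the coordinate formula: Area = (1/2)|x₁(y₂-y₃) + x₂(y₃-y₁) + x₃(y₁-y₂)|
Area = (1/2)|(-20)((-19)-0) + (-5)(0-18) + 14(18-(-19))|
Area = (1/2)|(-20)*(-19) + (-5)*(-18) + 14*37|
Area = (1/2)|380 + 90 + 518|
Area = (1/2)*988 = 494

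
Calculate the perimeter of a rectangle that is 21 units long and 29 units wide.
Perimeter = 2 * (length + width)
Perimeter = 2 * (21 + 29)
Perimeter = 2 * 50
Perimeter = 100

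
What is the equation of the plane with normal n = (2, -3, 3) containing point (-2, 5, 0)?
d = n·P = (2)(-2) + (-3)(5) + (3)(0) = -19
Plane: 2x - 3y + 3z = -19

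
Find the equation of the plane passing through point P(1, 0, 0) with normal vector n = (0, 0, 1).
d = n·P = (0)(1) + (0)(0) + (1)(0) = 0
Plane: z = 0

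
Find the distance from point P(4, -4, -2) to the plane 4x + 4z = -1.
d = |4(4) + 0(-4) + 4(-2) - (-1)| / √(4² + 0² + 4²) = 9/√32 = 1.591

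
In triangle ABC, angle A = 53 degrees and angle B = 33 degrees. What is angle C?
Sum of angles in a triangle = 180 degrees
Third angle = 180 - 53 - 33
Third angle = 94 degrees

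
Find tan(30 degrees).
tan(30 degrees) = sqrt(3)/3
Decimal approximation: 0.5774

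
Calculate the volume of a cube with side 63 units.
Volume = s³
Volume = 63³
Volume = 250047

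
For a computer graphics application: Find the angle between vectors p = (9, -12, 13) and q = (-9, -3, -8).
p·q = -149, |p|² = 394, |q|² = 154
cos θ = -149/√60676 ≈ -0.6049
θ ≈ 127.2°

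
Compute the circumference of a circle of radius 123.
Circumference = 2 * pi * r
Circumference = 2 * pi * 123
Circumference = 772.83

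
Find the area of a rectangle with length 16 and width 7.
Area = length * width
Area = 16 * 7
Area = 112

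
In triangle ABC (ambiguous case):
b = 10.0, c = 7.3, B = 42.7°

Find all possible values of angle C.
sin(C)/c = sin(B)/b  →  sin(C) = c·sin(B)/b = 7.3·sin(42.7°)/10.0 = 0.495057
C₁ = arcsin(0.495057) = 29.67°,  C₂ = 180° - C₁ = 150.33°
Check C₂: A = 180° - 42.7° - 150.33° = -13.03° ≤ 0, rejected
C = 29.67° (one solution)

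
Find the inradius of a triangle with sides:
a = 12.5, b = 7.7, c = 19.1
s = (a+b+c)/2 = (12.5+7.7+19.1)/2 = 19.65
Area = √(s(s-a)(s-b)(s-c)) = √(19.65·7.15·11.95·0.55) = 30.3878
r = Area/s = 30.3878/19.65 = 1.546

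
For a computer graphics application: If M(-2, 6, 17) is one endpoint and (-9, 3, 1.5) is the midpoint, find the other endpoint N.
N = (2×(-9) - (-2), 2×3 - 6, 2×1.5 - 17) = (-16, 0, -14)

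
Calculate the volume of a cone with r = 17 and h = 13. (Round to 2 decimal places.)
Volume = (1/3) * pi * r² * h
Volume = (1/3) * pi * 17² * 13
Volume = (1/3) * pi * 289 * 13
Volume = (1/3) * pi * 3757
Volume = 3934.32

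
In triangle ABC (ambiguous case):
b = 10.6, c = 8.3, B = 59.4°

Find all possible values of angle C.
sin(C)/c = sin(B)/b  →  sin(C) = c·sin(B)/b = 8.3·sin(59.4°)/10.6 = 0.673977
C₁ = arcsin(0.673977) = 42.37°,  C₂ = 180° - C₁ = 137.63°
Check C₂: A = 180° - 59.4° - 137.63° = -17.03° ≤ 0, rejected
C = 42.37° (one solution)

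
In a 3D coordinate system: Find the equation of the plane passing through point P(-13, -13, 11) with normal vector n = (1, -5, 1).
d = n·P = (1)(-13) + (-5)(-13) + (1)(11) = 63
Plane: x - 5y + z = 63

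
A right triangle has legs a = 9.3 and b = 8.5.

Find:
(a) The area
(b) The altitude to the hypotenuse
(a) Area = ½ab = ½·9.3·8.5 = 39.525
(b) Hypotenuse c = √(9.3² + 8.5²) = √158.74 = 12.5992
    Area = ½·c·h_c  →  h_c = 2·Area/c = 2·39.525/12.5992 = 6.274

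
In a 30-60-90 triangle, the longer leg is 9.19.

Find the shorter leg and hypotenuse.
In a 30-60-90 triangle, sides are in ratio 1 : √3 : 2.
Long leg = short leg·√3  →  short leg = 9.19/√3 = 5.306
Hypotenuse = 2·(short leg) = 2·9.19/√3 = 10.61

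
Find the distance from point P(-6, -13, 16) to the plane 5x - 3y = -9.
d = |5(-6) + (-3)(-13) + 0(16) - (-9)| / √(5² + (-3)² + 0²) = 18/√34 = 3.087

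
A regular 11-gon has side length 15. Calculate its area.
For a regular 11-gon with side length s = 15:
Apothem a = s / (2*tan(pi/11)) = 15 / (2*tan(pi/11)) ≈ 25.5427
Perimeter P = 11 * 15 = 165
Area = (1/2) * P * a = (1/2) * 165 * 25.5427 = 2107.27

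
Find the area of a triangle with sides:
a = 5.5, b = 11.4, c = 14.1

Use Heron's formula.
s = (a+b+c)/2 = (5.5+11.4+14.1)/2 = 15.5
A = √(s(s-a)(s-b)(s-c)) = √(15.5·10·4.1·1.4)
A = √889.7 = 29.83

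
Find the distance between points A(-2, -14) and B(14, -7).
Using the distance formula: d = sqrt((x₂-x₁)² + (y₂-y₁)²)
dx = 14 - (-2) = 16
dy = (-7) - (-14) = 7
d = sqrt(16² + 7²) = sqrt(256 + 49) = sqrt(305) = 17.46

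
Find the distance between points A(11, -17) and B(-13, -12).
Using the distance formula: d = sqrt((x₂-x₁)² + (y₂-y₁)²)
dx = (-13) - 11 = -24
dy = (-12) - (-17) = 5
d = sqrt((-24)² + 5²) = sqrt(576 + 25) = sqrt(601) = 24.52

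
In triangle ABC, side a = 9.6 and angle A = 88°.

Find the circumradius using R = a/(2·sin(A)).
R = a/(2·sin(A)) = 9.6/(2·sin(88°))
R = 9.6/(2·0.999391) = 9.6/1.998782 = 4.803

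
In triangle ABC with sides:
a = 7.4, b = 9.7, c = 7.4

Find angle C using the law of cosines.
cos(C) = (a² + b² - c²)/(2ab)
cos(C) = (7.4² + 9.7² - 7.4²)/(2·7.4·9.7) = 94.09/143.56 = 0.655405
C = arccos(0.655405) = 49.05°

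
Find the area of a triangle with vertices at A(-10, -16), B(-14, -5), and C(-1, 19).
Using the coordinate formula: Area = (1/2)|x₁(y₂-y₃) + x₂(y₃-y₁) + x₃(y₁-y₂)|
Area = (1/2)|(-10)((-5)-19) + (-14)(19-(-16)) + (-1)((-16)-(-5))|
Area = (1/2)|(-10)*(-24) + (-14)*35 + (-1)*(-11)|
Area = (1/2)|240 + (-490) + 11|
Area = (1/2)*239 = 119.50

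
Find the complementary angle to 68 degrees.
Complementary angles sum to 90 degrees.
Other angle = 90 - 68
Other angle = 22 degrees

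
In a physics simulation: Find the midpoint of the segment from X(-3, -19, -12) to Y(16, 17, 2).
Midpoint = ((-3+16)/2, (-19+17)/2, (-12+2)/2) = (6.5, -1, -5)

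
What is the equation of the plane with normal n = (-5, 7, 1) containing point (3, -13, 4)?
d = n·P = (-5)(3) + (7)(-13) + (1)(4) = -102
Plane: -5x + 7y + z = -102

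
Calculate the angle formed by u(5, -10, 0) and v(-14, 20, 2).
u·v = -270, |u|² = 125, |v|² = 600
cos θ = -270/√75000 ≈ -0.9859
θ ≈ 170.4°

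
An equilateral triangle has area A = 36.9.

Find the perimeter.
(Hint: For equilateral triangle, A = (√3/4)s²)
A = (√3/4)s²  →  s² = 4A/√3 = 4·36.9/√3 = 85.2169
s = 9.2313
Perimeter = 3s = 27.69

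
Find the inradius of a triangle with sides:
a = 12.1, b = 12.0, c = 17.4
s = (a+b+c)/2 = (12.1+12.0+17.4)/2 = 20.75
Area = √(s(s-a)(s-b)(s-c)) = √(20.75·8.65·8.75·3.35) = 72.5343
r = Area/s = 72.5343/20.75 = 3.496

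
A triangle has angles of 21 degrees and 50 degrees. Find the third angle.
Sum of angles in a triangle = 180 degrees
Third angle = 180 - 21 - 50
Third angle = 109 degrees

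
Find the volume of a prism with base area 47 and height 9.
Volume = base area * height
Volume = 47 * 9
Volume = 423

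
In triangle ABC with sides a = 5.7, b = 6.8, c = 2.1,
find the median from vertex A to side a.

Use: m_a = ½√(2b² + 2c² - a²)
m_a = ½√(2·6.8² + 2·2.1² - 5.7²)
m_a = ½√(92.48 + 8.82 - 32.49) = ½√68.81 = 4.148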